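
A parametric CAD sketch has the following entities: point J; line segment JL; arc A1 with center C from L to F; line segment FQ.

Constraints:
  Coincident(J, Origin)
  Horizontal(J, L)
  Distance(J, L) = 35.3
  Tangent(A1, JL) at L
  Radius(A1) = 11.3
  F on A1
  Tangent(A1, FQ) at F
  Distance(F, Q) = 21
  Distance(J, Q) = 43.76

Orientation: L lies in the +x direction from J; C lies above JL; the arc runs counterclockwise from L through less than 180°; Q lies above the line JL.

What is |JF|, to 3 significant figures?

47.3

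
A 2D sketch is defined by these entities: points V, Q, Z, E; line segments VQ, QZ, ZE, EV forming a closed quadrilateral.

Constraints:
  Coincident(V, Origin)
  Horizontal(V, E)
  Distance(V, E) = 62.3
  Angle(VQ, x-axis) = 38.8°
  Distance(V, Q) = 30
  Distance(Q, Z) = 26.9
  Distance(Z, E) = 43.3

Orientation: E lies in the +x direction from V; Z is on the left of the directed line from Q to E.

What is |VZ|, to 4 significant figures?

56.78

V is at the origin; V and E share the same y with |VE| = 62.3 and E in +x, so E = (62.3, 0). VQ runs at 38.8° with |VQ| = 30.0, so Q = (23.38, 18.80). Z is determined by |QZ| = 26.9 and |ZE| = 43.3 together: it lies at the intersection of circle(Q, 26.9) and circle(E, 43.3). With |QE| = 43.22, the foot of the radical line on QE is 8.293 from Q and the perpendicular offset is √(26.9² − 8.293²) = 25.59. Taking the left-of-QE solution: Z = (41.98, 38.23).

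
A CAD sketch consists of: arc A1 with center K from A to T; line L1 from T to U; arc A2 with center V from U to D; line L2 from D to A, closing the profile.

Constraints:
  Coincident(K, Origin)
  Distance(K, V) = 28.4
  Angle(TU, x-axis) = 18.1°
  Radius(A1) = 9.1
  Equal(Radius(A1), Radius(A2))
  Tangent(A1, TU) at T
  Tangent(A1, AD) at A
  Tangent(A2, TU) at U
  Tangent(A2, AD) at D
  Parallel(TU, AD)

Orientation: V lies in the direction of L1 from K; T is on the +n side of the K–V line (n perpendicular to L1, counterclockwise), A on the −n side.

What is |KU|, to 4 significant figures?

29.82

The slot axis is L1's direction at 18.1°, so u = (cos 18.1°, sin 18.1°) = (0.9505, 0.3107) and n = (−sin 18.1°, cos 18.1°) = (-0.3107, 0.9505). K is at the origin and V lies 28.4 along u from K, so V = 28.4·u = (26.99, 8.823). Tangency of A1 to both parallel lines with radius 9.1 puts T and A at K ± 9.1·n: T = (-2.827, 8.650), A = (2.827, -8.650). Equal radii place U and D the same way about V: U = V + 9.1·n = (24.17, 17.47), D = V − 9.1·n = (29.82, 0.1735). Then |KU| = |U − K| = 29.82.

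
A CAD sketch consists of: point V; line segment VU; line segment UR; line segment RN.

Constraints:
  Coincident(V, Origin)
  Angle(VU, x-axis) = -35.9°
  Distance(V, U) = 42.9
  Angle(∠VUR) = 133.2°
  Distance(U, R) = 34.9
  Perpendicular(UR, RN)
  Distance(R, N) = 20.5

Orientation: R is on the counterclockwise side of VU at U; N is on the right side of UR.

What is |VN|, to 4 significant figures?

82.53

V is at the origin; VU runs at -35.9° with length 42.9, so U = 42.9·(cos -35.9°, sin -35.9°) = (34.75, -25.16). ∠VUR = 133.2°, so UR runs at -35.9° + (180° − 133.2°) = 10.90° from the x-axis; with |UR| = 34.9, R = U + 34.9·(cos 10.90°, sin 10.90°) = (69.02, -18.56). The perpendicularity gives RN at right angles to UR; with |RN| = 20.5 on the right of UR, N = R + 20.5·(0.1891, -0.9820) = (72.90, -38.69). Then |VN| = |N − V| = 82.53.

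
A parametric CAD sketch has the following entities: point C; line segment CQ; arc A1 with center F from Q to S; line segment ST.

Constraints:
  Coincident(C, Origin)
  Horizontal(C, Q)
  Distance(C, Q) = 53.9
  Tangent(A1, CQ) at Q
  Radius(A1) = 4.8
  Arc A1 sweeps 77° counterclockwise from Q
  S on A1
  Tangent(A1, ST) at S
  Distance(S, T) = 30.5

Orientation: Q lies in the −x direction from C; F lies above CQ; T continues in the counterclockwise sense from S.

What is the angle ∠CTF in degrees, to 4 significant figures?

73.66°

On A1, Q sits at bearing -90° from F; a 77° counterclockwise sweep puts S at bearing -13°, so S = F + 4.8·(cos -13°, sin -13°) = (-49.22, 3.720). The tangent condition forces FS to be normal to ST, so ST runs along (−sin -13°, cos -13°); with |ST| = 30.5, T = (-42.36, 33.44). Then cos ∠CTF = TC·TF / (|TC||TF|), giving 73.66°.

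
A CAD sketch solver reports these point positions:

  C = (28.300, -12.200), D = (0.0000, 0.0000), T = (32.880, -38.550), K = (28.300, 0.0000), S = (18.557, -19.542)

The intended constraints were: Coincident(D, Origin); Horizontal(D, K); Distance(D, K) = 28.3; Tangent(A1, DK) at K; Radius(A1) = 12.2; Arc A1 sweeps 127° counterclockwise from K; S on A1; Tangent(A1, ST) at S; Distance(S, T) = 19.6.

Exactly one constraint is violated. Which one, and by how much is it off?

Distance(S, T) = 19.6 — off by 4.20.

D = (0.00, 0.00) ✓; D.y = 0.00, K.y = 0.00 ✓; |DK| = 28.30 ✓; ∠(CK, KD) = 90.00° ✓; |CK| = 12.20 ✓; bearing(C→S) − bearing(C→K) = 127.0° ✓; |CS| = 12.20 ✓; ∠(CS, ST) = 90.00° ✓; |ST| = 23.80 ✗.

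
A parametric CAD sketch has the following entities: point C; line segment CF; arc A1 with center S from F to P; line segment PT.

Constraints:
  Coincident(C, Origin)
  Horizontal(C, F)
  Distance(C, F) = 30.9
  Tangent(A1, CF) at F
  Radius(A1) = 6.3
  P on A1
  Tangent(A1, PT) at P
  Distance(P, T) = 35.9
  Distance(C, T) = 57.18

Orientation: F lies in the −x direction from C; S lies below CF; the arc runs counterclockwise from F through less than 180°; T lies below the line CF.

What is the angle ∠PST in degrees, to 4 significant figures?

80.05°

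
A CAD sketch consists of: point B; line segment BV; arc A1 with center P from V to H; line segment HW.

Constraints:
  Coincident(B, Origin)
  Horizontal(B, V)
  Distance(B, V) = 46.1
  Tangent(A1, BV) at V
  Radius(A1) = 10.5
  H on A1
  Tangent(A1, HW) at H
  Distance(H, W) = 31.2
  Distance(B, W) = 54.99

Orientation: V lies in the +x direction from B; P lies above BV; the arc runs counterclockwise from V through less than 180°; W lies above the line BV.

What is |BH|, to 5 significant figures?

57.030

B is at the origin; BV is horizontal with |BV| = 46.1 and V on the +x side, so V = (46.100, 0.0000). The tangent condition forces PV to be normal to BV, so P = V + (0, 10.5) = (46.100, 10.500). Since PH ⟂ HW (tangency), |PW| = √(10.5² + 31.2²) = 32.919 regardless of where H sits on A1. So W lies on both circle(B, 54.99) and circle(P, 32.919); the above-BV intersection is W = (35.778, 41.759). H is the foot of the tangent from W: H = (54.500, 16.801).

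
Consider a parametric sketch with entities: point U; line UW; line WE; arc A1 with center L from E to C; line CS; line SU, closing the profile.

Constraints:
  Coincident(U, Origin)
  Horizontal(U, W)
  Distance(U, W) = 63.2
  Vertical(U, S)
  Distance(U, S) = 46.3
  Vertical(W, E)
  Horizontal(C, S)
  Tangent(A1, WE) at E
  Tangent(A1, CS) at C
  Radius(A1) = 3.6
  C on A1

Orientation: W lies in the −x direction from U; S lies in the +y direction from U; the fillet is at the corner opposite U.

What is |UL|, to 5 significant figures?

73.317

U is at the origin; UW is horizontal with |UW| = 63.2 and W on the −x side, so W = (-63.200, 0.0000). US is vertical with |US| = 46.3 and S on the +y side, so S = (0.0000, 46.300). The virtual corner opposite U is at (-63.200, 46.300). The tangent condition forces LE to be normal to WE and tangency of A1 to CS means the radius LC is perpendicular to CS, with radius 3.6, so the center L sits 3.6 in from both sides at L = (-59.600, 42.700). Then |UL| = |L − U| = 73.317.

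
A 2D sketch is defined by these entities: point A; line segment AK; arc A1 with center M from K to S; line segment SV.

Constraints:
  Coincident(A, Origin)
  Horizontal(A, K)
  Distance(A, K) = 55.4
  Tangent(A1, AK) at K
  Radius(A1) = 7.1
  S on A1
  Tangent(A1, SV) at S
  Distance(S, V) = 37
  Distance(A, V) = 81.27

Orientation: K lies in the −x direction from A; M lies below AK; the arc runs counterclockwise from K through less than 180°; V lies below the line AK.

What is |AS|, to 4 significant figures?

62.63

A is at the origin; A and K share the same y with |AK| = 55.4 and K on the −x side, so K = (-55.40, 0.000). A1 meets AK tangentially, so MK is at right angles to AK, so M = K + (0, -7.1) = (-55.40, -7.100). Since MS ⟂ SV (tangency), |MV| = √(7.1² + 37.0²) = 37.68 regardless of where S sits on A1. So V lies on both circle(A, 81.27) and circle(M, 37.68); the below-AK intersection is V = (-69.57, -42.01). S is the foot of the tangent from V: S = (-62.36, -5.717).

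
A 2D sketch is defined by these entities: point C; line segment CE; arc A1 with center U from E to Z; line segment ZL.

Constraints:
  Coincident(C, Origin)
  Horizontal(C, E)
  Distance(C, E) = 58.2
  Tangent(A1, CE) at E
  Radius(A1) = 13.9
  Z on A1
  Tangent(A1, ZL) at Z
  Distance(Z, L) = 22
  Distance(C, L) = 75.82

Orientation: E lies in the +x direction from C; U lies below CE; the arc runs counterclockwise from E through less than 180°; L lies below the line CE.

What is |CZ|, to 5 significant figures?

54.446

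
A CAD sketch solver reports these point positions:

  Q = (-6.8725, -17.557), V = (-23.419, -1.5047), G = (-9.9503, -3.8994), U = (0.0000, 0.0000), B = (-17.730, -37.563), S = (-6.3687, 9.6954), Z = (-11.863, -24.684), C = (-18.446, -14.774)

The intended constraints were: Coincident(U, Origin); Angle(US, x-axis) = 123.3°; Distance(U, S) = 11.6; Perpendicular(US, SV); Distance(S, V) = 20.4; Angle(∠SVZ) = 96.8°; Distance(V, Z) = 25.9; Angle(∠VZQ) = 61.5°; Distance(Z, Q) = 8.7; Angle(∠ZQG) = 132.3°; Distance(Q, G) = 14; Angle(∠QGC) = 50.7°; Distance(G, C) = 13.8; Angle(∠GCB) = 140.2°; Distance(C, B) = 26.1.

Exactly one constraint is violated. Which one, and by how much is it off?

Distance(C, B) = 26.1 — off by 3.30.

U = (0.00, 0.00) ✓; US at 123.3° ✓; |US| = 11.60 ✓; ∠(US, SV) = 90.00° ✓; |SV| = 20.40 ✓; ∠SVZ = 96.80° ✓; |VZ| = 25.90 ✓; ∠VZQ = 61.50° ✓; |ZQ| = 8.701 ✓; ∠ZQG = 132.3° ✓; |QG| = 14.00 ✓; ∠QGC = 50.70° ✓; |GC| = 13.80 ✓; ∠GCB = 140.2° ✓; |CB| = 22.80 ✗.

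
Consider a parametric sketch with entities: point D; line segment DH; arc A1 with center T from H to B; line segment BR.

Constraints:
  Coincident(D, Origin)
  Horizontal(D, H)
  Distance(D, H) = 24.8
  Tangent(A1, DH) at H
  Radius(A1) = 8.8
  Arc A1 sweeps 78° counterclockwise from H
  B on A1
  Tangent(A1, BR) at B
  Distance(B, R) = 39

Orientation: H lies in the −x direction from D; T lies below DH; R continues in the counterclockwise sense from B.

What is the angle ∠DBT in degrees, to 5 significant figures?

23.785°

D is at the origin; D and H share the same y with |DH| = 24.8 and H on the −x side, so H = (-24.800, 0.0000). A1 meets DH tangentially, so TH is at right angles to DH, so T = H + (0, -8.8) = (-24.800, -8.8000). On A1, H sits at bearing 90° from T; a 78° counterclockwise sweep puts B at bearing 168°, so B = T + 8.8·(cos 168°, sin 168°) = (-33.408, -6.9704). Then cos ∠DBT = BD·BT / (|BD||BT|), giving 23.785°.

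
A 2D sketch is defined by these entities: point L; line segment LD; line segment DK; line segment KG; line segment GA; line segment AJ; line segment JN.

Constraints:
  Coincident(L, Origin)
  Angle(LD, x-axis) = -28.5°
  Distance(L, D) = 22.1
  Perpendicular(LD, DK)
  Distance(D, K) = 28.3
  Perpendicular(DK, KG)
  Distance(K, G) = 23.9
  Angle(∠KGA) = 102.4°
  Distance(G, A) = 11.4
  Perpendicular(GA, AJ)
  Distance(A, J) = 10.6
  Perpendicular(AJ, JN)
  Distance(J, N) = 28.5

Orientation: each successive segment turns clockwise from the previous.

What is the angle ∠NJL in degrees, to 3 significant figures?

170°

GA is perpendicular to AJ, so AJ runs at -16.1°; with |AJ| = 10.6, J = (-1.74, -16.0). The perpendicularity gives JN at right angles to AJ, so JN runs at -106°; with |JN| = 28.5, N = (-9.64, -43.4). Then cos ∠NJL = JN·JL / (|JN||JL|), giving 170°.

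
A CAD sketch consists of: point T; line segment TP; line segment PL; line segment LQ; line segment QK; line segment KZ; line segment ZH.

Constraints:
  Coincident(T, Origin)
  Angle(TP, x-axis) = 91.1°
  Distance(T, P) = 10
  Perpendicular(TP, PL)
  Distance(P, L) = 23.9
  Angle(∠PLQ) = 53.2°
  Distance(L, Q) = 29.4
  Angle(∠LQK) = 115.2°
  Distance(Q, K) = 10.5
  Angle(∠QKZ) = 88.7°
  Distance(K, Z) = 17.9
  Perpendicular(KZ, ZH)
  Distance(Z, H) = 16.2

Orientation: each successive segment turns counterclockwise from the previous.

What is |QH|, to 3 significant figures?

18.6

∠QKZ = 88.7° gives KZ at 104° from the x-axis; with |KZ| = 17.9, Z = (-0.115, 6.02). KZ ⟂ ZH, so ZH runs at -166°; with |ZH| = 16.2, H = (-15.8, 2.10). Then |QH| = |H − Q| = 18.6.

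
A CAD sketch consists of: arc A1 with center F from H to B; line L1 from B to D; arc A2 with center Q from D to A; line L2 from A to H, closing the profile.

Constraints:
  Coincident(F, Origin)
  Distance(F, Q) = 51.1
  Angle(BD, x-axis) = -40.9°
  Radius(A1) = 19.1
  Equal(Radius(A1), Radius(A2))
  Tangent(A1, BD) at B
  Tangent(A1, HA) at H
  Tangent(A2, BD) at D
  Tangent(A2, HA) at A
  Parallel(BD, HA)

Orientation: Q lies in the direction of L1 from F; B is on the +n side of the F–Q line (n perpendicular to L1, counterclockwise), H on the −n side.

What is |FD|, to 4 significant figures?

54.55

The slot axis is L1's direction at -40.9°, so u = (cos -40.9°, sin -40.9°) = (0.7559, -0.6547) and n = (−sin -40.9°, cos -40.9°) = (0.6547, 0.7559). F is at the origin and Q lies 51.1 along u from F, so Q = 51.1·u = (38.62, -33.46). Tangency of A1 to both parallel lines with radius 19.1 puts B and H at F ± 19.1·n: B = (12.51, 14.44), H = (-12.51, -14.44). Equal radii place D and A the same way about Q: D = Q + 19.1·n = (51.13, -19.02), A = Q − 19.1·n = (26.12, -47.89). Then |FD| = |D − F| = 54.55.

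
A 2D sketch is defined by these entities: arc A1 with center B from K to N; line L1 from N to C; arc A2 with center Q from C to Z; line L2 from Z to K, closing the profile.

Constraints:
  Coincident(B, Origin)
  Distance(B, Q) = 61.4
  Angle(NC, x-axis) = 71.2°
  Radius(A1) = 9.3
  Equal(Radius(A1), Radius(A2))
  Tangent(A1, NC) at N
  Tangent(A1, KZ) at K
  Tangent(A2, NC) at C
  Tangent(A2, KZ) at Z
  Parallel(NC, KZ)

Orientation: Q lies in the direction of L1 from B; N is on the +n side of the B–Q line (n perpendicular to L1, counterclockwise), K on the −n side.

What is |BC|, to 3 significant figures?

62.1

Tangency of A1 to both parallel lines with radius 9.3 puts N and K at B ± 9.3·n: N = (-8.80, 3.00), K = (8.80, -3.00). Equal radii place C and Z the same way about Q: C = Q + 9.3·n = (11.0, 61.1), Z = Q − 9.3·n = (28.6, 55.1). Then |BC| = |C − B| = 62.1.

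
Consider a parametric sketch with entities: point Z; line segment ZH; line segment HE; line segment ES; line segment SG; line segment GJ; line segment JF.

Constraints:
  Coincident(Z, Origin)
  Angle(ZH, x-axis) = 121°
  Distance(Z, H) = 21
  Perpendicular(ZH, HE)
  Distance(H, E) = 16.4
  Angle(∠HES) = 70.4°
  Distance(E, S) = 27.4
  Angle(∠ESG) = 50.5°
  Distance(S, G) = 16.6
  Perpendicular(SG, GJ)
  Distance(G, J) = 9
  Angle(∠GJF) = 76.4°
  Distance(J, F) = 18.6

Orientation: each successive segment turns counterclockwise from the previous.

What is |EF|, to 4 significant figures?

25.10

Z is at the origin; ZH runs at 121.0° with length 21.0, so H = (-10.82, 18.00). The perpendicularity gives HE at right angles to ZH, so HE runs at -149.0°; with |HE| = 16.4, E = (-24.87, 9.554). ∠HES = 70.4° gives ES at -39.40° from the x-axis; with |ES| = 27.4, S = (-3.700, -7.838). ∠ESG = 50.5° gives SG at 90.10° from the x-axis; with |SG| = 16.6, G = (-3.729, 8.762). The perpendicularity gives GJ at right angles to SG, so GJ runs at -179.9°; with |GJ| = 9.0, J = (-12.73, 8.747). ∠GJF = 76.4° gives JF at -76.30° from the x-axis; with |JF| = 18.6, F = (-8.324, -9.324). Then |EF| = |F − E| = 25.10.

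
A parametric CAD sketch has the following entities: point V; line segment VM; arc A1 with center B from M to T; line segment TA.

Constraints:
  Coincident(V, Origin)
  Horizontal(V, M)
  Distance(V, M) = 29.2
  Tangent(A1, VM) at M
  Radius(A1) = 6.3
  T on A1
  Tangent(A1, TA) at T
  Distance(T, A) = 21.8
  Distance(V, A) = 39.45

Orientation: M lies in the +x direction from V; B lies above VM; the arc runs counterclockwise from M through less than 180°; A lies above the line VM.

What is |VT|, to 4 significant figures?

36.10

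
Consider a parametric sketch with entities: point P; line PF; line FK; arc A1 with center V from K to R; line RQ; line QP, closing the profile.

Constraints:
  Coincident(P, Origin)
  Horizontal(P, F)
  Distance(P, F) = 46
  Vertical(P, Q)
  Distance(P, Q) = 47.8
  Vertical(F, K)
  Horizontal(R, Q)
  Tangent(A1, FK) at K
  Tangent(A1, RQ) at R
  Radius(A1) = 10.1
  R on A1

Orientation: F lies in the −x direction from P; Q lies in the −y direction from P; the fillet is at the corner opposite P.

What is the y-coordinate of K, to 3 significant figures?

-37.7

P is at the origin; PF is horizontal with |PF| = 46.0 and F on the −x side, so F = (-46.0, 0.00). P and Q share the same x with |PQ| = 47.8 and Q on the −y side, so Q = (0.00, -47.8). The virtual corner opposite P is at (-46.0, -47.8). Tangency of A1 to FK means the radius VK is perpendicular to FK and since A1 is tangent to RQ there, VR ⟂ RQ, with radius 10.1, so the center V sits 10.1 in from both sides at V = (-35.9, -37.7). That places the tangent points at K = (-46.0, -37.7) on FK and R = (-35.9, -47.8) on RQ. So K.y = -37.7.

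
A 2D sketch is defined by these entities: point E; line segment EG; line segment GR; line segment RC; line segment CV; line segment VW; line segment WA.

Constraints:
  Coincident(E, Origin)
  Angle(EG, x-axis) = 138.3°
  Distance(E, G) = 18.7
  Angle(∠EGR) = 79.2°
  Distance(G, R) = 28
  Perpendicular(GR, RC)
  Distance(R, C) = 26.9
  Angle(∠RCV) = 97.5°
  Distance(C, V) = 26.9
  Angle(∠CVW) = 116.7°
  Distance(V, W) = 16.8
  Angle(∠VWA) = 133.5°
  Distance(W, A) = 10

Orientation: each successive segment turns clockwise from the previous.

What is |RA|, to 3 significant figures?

34.6

E is at the origin; EG runs at 138.3° with length 18.7, so G = (-14.0, 12.4). ∠EGR = 79.2° gives GR at 37.5° from the x-axis; with |GR| = 28.0, R = (8.25, 29.5). GR is perpendicular to RC, so RC runs at -52.5°; with |RC| = 26.9, C = (24.6, 8.14). ∠RCV = 97.5° gives CV at -135° from the x-axis; with |CV| = 26.9, V = (5.61, -10.9). ∠CVW = 116.7° gives VW at 162° from the x-axis; with |VW| = 16.8, W = (-10.3, -5.60). ∠VWA = 133.5° gives WA at 115° from the x-axis; with |WA| = 10.0, A = (-14.6, 3.45). Then |RA| = |A − R| = 34.6.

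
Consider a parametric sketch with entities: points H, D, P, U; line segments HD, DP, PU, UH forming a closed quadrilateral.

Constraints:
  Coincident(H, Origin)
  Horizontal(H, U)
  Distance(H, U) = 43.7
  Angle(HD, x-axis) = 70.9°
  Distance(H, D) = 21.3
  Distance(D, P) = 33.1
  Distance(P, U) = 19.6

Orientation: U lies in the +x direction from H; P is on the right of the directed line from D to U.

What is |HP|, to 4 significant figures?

26.53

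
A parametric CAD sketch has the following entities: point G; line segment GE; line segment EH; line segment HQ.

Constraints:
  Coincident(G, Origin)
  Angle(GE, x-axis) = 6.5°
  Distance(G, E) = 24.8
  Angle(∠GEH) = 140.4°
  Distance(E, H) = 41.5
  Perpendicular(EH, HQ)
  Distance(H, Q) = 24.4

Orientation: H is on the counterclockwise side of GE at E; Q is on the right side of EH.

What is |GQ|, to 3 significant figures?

72.7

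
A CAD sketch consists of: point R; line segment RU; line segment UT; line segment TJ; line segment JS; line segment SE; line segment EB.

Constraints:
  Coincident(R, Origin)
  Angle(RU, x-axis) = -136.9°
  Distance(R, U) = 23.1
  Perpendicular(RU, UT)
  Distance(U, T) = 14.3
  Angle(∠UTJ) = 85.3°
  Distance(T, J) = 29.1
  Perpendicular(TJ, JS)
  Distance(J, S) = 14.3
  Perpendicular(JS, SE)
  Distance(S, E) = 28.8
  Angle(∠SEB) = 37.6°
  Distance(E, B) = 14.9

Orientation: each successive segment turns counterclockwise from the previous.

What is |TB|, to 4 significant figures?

13.18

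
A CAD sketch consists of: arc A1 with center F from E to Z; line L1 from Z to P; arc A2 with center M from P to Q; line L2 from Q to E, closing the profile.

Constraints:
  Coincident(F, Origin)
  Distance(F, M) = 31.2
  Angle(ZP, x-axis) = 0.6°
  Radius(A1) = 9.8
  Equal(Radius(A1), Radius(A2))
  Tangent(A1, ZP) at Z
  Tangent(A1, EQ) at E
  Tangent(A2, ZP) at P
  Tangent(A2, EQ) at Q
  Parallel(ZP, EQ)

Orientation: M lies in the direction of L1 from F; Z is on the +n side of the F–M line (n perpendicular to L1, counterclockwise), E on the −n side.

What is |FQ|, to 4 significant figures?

32.70

Tangency of A1 to both parallel lines with radius 9.8 puts Z and E at F ± 9.8·n: Z = (-0.1026, 9.799), E = (0.1026, -9.799). Equal radii place P and Q the same way about M: P = M + 9.8·n = (31.10, 10.13), Q = M − 9.8·n = (31.30, -9.473). Then |FQ| = |Q − F| = 32.70.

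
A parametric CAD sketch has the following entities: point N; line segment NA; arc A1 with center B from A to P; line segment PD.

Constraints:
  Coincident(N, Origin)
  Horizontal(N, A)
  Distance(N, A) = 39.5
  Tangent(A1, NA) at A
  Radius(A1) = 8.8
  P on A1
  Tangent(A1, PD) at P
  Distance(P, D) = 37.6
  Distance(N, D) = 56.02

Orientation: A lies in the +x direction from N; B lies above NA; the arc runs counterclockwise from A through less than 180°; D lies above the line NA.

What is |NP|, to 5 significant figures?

49.083

Checks: |NA| = 39.50 ✓; |BP| = 8.800 ✓; ∠(BP, PD) = 90.00° ✓; |PD| = 37.60 ✓; |ND| = 56.02 ✓.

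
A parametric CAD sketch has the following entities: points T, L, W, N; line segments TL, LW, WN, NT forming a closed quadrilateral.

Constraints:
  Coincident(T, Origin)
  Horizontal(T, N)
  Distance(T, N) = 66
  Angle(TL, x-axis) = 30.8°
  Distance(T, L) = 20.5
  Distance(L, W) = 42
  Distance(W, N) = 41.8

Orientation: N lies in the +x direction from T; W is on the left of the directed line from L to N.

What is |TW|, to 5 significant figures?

62.266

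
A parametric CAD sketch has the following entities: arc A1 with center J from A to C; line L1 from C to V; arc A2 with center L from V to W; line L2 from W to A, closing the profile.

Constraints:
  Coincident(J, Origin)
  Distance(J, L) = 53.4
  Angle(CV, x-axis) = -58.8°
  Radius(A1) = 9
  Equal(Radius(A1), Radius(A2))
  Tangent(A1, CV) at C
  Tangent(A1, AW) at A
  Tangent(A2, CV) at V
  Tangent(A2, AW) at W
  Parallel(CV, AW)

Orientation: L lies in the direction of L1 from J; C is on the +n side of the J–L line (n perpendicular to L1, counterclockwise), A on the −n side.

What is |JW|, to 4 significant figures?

54.15

The slot axis is L1's direction at -58.8°, so u = (cos -58.8°, sin -58.8°) = (0.5180, -0.8554) and n = (−sin -58.8°, cos -58.8°) = (0.8554, 0.5180). J is at the origin and L lies 53.4 along u from J, so L = 53.4·u = (27.66, -45.68). Tangency of A1 to both parallel lines with radius 9.0 puts C and A at J ± 9.0·n: C = (7.698, 4.662), A = (-7.698, -4.662). Equal radii place V and W the same way about L: V = L + 9.0·n = (35.36, -41.01), W = L − 9.0·n = (19.96, -50.34). Then |JW| = |W − J| = 54.15.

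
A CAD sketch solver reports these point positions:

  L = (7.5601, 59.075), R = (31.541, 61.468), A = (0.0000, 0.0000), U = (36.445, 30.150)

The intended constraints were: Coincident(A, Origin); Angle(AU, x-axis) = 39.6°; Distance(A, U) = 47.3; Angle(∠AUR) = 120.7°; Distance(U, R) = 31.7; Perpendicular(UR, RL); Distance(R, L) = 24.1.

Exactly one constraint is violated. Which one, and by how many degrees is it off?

Perpendicular(UR, RL) — off by 3.20°.

A = (0.00, 0.00) ✓; AU at 39.60° ✓; |AU| = 47.30 ✓; ∠AUR = 120.7° ✓; |UR| = 31.70 ✓; ∠(UR, RL) = 86.80° ✗; |RL| = 24.10 ✓.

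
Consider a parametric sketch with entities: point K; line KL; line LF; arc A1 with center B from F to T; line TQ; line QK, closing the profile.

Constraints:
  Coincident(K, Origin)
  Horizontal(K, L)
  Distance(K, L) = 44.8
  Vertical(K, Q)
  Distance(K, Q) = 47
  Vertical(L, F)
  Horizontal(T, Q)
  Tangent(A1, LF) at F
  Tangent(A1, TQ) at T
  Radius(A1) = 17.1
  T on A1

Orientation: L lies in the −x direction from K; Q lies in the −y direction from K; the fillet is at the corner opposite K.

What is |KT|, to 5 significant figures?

54.555

K is at the origin; KL is horizontal with |KL| = 44.8 and L on the −x side, so L = (-44.800, 0.0000). K and Q share the same x with |KQ| = 47.0 and Q on the −y side, so Q = (0.0000, -47.000). The virtual corner opposite K is at (-44.800, -47.000). The tangent condition forces BF to be normal to LF and A1 meets TQ tangentially, so BT is at right angles to TQ, with radius 17.1, so the center B sits 17.1 in from both sides at B = (-27.700, -29.900). That places the tangent points at F = (-44.800, -29.900) on LF and T = (-27.700, -47.000) on TQ. Then |KT| = |T − K| = 54.555.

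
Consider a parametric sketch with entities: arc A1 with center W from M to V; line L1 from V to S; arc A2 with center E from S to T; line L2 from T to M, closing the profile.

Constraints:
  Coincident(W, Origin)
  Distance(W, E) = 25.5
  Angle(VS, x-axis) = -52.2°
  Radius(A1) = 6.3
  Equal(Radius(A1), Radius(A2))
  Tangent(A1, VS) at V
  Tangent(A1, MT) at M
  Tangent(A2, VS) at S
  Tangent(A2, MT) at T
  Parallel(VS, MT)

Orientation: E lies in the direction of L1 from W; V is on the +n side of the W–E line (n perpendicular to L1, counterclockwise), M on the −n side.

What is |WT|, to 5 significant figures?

26.267

Tangency of A1 to both parallel lines with radius 6.3 puts V and M at W ± 6.3·n: V = (4.9780, 3.8613), M = (-4.9780, -3.8613). Equal radii place S and T the same way about E: S = E + 6.3·n = (20.607, -16.288), T = E − 6.3·n = (10.651, -24.010). Then |WT| = |T − W| = 26.267.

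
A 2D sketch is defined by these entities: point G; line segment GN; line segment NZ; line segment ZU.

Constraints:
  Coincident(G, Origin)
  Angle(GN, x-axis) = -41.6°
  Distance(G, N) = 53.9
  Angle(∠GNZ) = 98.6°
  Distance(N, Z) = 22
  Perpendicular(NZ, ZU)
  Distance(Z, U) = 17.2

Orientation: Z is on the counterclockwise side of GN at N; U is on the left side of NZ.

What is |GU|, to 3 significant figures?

47.0

∠GNZ = 98.6°, so NZ runs at -41.6° + (180° − 98.6°) = 39.8° from the x-axis; with |NZ| = 22.0, Z = N + 22.0·(cos 39.8°, sin 39.8°) = (57.2, -21.7). NZ ⟂ ZU; with |ZU| = 17.2 on the left of NZ, U = Z + 17.2·(-0.640, 0.768) = (46.2, -8.49). Then |GU| = |U − G| = 47.0.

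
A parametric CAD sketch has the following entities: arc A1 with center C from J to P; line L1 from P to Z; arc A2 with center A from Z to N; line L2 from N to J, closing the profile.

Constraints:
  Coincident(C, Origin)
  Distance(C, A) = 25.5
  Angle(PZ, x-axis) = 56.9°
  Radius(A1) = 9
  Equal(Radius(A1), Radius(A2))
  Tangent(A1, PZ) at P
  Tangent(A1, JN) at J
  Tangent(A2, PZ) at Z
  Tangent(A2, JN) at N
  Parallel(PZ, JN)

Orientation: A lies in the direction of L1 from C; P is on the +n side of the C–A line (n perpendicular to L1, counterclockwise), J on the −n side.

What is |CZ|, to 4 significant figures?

27.04

The slot axis is L1's direction at 56.9°, so u = (cos 56.9°, sin 56.9°) = (0.5461, 0.8377) and n = (−sin 56.9°, cos 56.9°) = (-0.8377, 0.5461). C is at the origin and A lies 25.5 along u from C, so A = 25.5·u = (13.93, 21.36). Tangency of A1 to both parallel lines with radius 9.0 puts P and J at C ± 9.0·n: P = (-7.539, 4.915), J = (7.539, -4.915). Equal radii place Z and N the same way about A: Z = A + 9.0·n = (6.386, 26.28), N = A − 9.0·n = (21.47, 16.45). Then |CZ| = |Z − C| = 27.04.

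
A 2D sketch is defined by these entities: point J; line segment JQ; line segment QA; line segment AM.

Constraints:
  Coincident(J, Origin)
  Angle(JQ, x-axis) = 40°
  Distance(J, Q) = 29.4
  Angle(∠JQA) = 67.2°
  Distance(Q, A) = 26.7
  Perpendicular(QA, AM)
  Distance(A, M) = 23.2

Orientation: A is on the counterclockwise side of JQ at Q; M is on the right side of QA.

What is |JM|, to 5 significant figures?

52.580

J is at the origin; JQ runs at 40.0° with length 29.4, so Q = 29.4·(cos 40.0°, sin 40.0°) = (22.522, 18.898). ∠JQA = 67.2°, so QA runs at 40.0° + (180° − 67.2°) = 152.80° from the x-axis; with |QA| = 26.7, A = Q + 26.7·(cos 152.80°, sin 152.80°) = (-1.2257, 31.102). The perpendicularity gives AM at right angles to QA; with |AM| = 23.2 on the right of QA, M = A + 23.2·(0.45710, 0.88942) = (9.3790, 51.737). Then |JM| = |M − J| = 52.580.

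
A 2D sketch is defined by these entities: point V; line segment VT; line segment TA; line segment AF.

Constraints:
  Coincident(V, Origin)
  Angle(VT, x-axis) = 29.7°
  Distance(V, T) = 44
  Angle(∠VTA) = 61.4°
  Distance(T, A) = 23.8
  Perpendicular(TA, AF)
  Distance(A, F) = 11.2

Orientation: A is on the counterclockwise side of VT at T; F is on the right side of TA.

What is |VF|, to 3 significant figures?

49.9

V is at the origin; VT runs at 29.7° with length 44.0, so T = 44.0·(cos 29.7°, sin 29.7°) = (38.2, 21.8). ∠VTA = 61.4°, so TA runs at 29.7° + (180° − 61.4°) = 148° from the x-axis; with |TA| = 23.8, A = T + 23.8·(cos 148°, sin 148°) = (18.0, 34.3). TA is perpendicular to AF; with |AF| = 11.2 on the right of TA, F = A + 11.2·(0.525, 0.851) = (23.9, 43.8). Then |VF| = |F − V| = 49.9.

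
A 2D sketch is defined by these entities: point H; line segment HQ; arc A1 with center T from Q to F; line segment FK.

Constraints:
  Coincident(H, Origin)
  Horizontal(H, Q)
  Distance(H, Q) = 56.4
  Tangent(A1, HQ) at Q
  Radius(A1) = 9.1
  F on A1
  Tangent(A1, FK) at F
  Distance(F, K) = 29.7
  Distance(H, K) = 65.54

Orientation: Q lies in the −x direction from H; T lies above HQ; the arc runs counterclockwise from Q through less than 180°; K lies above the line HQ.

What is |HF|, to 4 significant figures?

48.56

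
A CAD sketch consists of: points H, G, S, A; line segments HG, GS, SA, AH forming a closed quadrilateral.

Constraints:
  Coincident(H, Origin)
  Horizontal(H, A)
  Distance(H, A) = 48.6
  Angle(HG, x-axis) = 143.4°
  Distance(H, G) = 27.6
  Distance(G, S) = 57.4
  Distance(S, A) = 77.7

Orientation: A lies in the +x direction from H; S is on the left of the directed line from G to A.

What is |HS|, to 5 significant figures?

66.162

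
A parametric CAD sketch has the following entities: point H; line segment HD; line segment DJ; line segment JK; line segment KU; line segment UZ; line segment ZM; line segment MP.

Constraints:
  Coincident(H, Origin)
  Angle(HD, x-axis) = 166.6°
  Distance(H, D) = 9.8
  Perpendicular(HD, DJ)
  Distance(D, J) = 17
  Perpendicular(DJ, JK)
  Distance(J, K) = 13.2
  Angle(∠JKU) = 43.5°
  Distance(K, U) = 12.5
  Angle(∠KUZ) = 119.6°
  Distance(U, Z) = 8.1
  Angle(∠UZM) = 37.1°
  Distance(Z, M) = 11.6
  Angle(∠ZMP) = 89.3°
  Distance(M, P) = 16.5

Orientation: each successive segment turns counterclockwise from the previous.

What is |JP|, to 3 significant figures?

21.9

H is at the origin; HD runs at 166.6° with length 9.8, so D = (-9.53, 2.27). The perpendicularity gives DJ at right angles to HD, so DJ runs at -103°; with |DJ| = 17.0, J = (-13.5, -14.3). DJ ⟂ JK, so JK runs at -13.4°; with |JK| = 13.2, K = (-0.632, -17.3). ∠JKU = 43.5° gives KU at 123° from the x-axis; with |KU| = 12.5, U = (-7.46, -6.85). ∠KUZ = 119.6° gives UZ at -176° from the x-axis; with |UZ| = 8.1, Z = (-15.5, -7.35). ∠UZM = 37.1° gives ZM at -33.6° from the x-axis; with |ZM| = 11.6, M = (-5.88, -13.8). ∠ZMP = 89.3° gives MP at 57.1° from the x-axis; with |MP| = 16.5, P = (3.08, 0.0862). Then |JP| = |P − J| = 21.9.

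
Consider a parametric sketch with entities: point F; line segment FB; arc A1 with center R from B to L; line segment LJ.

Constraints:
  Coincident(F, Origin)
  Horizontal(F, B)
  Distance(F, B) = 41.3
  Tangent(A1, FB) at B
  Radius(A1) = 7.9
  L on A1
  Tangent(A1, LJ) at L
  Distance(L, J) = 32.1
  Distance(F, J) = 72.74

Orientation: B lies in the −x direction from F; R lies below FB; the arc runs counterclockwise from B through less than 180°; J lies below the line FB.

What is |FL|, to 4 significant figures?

47.78

Checks: |RL| = 7.900 ✓; ∠(RL, LJ) = 90.00° ✓; |LJ| = 32.10 ✓; |FJ| = 72.74 ✓.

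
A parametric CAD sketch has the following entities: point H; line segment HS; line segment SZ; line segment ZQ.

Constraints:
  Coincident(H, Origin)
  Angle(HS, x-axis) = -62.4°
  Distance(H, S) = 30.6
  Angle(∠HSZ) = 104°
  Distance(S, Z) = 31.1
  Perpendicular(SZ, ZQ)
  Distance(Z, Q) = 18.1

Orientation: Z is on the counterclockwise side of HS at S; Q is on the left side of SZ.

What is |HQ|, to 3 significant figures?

40.2

H is at the origin; HS runs at -62.4° with length 30.6, so S = 30.6·(cos -62.4°, sin -62.4°) = (14.2, -27.1). ∠HSZ = 104.0°, so SZ runs at -62.4° + (180° − 104.0°) = 13.6° from the x-axis; with |SZ| = 31.1, Z = S + 31.1·(cos 13.6°, sin 13.6°) = (44.4, -19.8). SZ ⟂ ZQ; with |ZQ| = 18.1 on the left of SZ, Q = Z + 18.1·(-0.235, 0.972) = (40.1, -2.21). Then |HQ| = |Q − H| = 40.2.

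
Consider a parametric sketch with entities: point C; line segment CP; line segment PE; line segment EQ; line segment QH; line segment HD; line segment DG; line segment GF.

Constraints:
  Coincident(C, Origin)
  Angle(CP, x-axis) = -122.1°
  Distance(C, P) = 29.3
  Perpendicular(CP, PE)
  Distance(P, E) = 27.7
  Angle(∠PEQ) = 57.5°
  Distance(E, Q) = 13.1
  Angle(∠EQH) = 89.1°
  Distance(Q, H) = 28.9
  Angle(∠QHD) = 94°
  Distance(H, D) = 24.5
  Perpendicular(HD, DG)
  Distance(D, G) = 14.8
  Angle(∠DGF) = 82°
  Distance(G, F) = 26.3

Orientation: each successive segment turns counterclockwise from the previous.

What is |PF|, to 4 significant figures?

5.819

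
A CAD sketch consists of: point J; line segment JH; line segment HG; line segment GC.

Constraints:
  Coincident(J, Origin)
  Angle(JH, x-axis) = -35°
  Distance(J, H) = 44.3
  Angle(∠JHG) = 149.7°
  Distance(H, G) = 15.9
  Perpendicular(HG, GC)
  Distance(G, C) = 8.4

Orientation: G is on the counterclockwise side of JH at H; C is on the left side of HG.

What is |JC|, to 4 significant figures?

55.92

J is at the origin; JH runs at -35.0° with length 44.3, so H = 44.3·(cos -35.0°, sin -35.0°) = (36.29, -25.41). ∠JHG = 149.7°, so HG runs at -35.0° + (180° − 149.7°) = -4.700° from the x-axis; with |HG| = 15.9, G = H + 15.9·(cos -4.700°, sin -4.700°) = (52.13, -26.71). HG is perpendicular to GC; with |GC| = 8.4 on the left of HG, C = G + 8.4·(0.08194, 0.9966) = (52.82, -18.34). Then |JC| = |C − J| = 55.92.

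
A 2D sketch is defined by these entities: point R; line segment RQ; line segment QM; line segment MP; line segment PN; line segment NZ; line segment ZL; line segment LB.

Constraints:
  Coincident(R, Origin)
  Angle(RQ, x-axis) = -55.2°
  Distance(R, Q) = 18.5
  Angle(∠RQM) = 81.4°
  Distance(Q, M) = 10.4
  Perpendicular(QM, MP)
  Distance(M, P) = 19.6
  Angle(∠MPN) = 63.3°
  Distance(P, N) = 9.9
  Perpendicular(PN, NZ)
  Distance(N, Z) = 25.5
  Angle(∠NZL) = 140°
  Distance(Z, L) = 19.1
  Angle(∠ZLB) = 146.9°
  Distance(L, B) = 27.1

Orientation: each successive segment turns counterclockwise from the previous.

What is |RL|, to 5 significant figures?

43.507

R is at the origin; RQ runs at -55.2° with length 18.5, so Q = (10.558, -15.191). ∠RQM = 81.4° gives QM at 43.400° from the x-axis; with |QM| = 10.4, M = (18.115, -8.0456). The perpendicularity gives MP at right angles to QM, so MP runs at 133.40°; with |MP| = 19.6, P = (4.6477, 6.1953). ∠MPN = 63.3° gives PN at -109.90° from the x-axis; with |PN| = 9.9, N = (1.2779, -3.1135). The perpendicularity gives NZ at right angles to PN, so NZ runs at -19.900°; with |NZ| = 25.5, Z = (25.255, -11.793). ∠NZL = 140.0° gives ZL at 20.100° from the x-axis; with |ZL| = 19.1, L = (43.192, -5.2293). Then |RL| = |L − R| = 43.507.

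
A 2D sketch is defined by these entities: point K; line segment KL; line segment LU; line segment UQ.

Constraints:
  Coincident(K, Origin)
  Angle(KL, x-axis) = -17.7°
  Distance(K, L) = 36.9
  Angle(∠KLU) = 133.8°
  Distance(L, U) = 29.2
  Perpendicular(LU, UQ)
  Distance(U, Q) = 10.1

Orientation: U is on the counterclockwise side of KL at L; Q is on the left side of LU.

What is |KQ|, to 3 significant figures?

57.2

K is at the origin; KL runs at -17.7° with length 36.9, so L = 36.9·(cos -17.7°, sin -17.7°) = (35.2, -11.2). ∠KLU = 133.8°, so LU runs at -17.7° + (180° − 133.8°) = 28.5° from the x-axis; with |LU| = 29.2, U = L + 29.2·(cos 28.5°, sin 28.5°) = (60.8, 2.71). The perpendicularity gives UQ at right angles to LU; with |UQ| = 10.1 on the left of LU, Q = U + 10.1·(-0.477, 0.879) = (56.0, 11.6). Then |KQ| = |Q − K| = 57.2.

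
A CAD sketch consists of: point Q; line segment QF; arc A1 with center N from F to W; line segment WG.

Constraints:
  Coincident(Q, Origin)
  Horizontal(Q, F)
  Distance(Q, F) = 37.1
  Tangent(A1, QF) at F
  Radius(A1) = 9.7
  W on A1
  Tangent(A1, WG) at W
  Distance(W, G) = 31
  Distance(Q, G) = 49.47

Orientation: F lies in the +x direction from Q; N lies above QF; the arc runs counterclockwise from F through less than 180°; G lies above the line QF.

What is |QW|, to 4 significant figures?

47.62

Checks: |NW| = 9.700 ✓; ∠(NW, WG) = 90.00° ✓; |WG| = 31.00 ✓; |QG| = 49.47 ✓.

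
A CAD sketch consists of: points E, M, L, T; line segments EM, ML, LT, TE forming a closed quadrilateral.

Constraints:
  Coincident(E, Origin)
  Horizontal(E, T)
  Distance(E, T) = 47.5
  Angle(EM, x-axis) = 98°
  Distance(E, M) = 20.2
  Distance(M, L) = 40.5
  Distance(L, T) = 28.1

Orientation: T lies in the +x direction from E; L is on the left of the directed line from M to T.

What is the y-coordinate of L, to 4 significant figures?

26.15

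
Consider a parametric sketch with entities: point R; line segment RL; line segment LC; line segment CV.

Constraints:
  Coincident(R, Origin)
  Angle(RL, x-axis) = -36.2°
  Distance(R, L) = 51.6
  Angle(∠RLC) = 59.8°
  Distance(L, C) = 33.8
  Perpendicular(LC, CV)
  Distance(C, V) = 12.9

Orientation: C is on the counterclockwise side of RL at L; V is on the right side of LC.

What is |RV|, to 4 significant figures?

58.03

∠RLC = 59.8°, so LC runs at -36.2° + (180° − 59.8°) = 84.00° from the x-axis; with |LC| = 33.8, C = L + 33.8·(cos 84.00°, sin 84.00°) = (45.17, 3.140). LC ⟂ CV; with |CV| = 12.9 on the right of LC, V = C + 12.9·(0.9945, -0.1045) = (58.00, 1.791). Then |RV| = |V − R| = 58.03.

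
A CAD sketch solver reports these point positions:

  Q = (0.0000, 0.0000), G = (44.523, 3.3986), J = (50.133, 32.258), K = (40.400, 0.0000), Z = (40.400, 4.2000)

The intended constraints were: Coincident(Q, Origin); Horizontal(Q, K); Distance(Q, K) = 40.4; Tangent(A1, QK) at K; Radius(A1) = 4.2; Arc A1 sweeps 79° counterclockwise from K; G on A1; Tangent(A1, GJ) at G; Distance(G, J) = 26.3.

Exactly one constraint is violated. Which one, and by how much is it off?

Distance(G, J) = 26.3 — off by 3.10.

Q = (0.00, 0.00) ✓; Q.y = 0.00, K.y = 0.00 ✓; |QK| = 40.40 ✓; ∠(ZK, KQ) = 90.00° ✓; |ZK| = 4.200 ✓; bearing(Z→G) − bearing(Z→K) = 79.00° ✓; |ZG| = 4.200 ✓; ∠(ZG, GJ) = 90.00° ✓; |GJ| = 29.40 ✗.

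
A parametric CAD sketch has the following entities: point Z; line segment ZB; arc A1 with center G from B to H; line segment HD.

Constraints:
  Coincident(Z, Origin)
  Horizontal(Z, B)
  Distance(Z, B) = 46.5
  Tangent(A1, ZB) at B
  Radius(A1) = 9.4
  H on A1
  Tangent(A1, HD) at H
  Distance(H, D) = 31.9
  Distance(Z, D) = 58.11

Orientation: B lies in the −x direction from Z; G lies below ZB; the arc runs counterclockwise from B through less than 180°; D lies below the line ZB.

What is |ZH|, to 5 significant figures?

56.534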